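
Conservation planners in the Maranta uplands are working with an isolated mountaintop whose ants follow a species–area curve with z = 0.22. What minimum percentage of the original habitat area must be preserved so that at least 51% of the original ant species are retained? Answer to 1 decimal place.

4.7%

Need (A_new/A_old)^0.22 = 0.51, so A_new/A_old = 0.51^(1/0.22) = 0.51^4.545
ln(A_new/A_old) = ln 0.51 / 0.22 = -0.6733 / 0.22 = -3.0607
A_new/A_old = e^-3.0607 ≈ 0.04686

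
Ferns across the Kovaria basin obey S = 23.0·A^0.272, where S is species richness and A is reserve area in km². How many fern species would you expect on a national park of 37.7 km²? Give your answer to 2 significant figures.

S = 23 × 37.7^0.272 = 23 × 2.684 ≈ 61.73

62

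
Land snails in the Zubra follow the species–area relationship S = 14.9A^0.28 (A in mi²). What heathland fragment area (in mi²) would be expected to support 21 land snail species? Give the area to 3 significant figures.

21 = 14.9 × A^0.28  ⇒  A^0.28 = 21/14.9 = 1.409
ln A = ln(1.409) / 0.28 = 0.3432 / 0.28 = 1.2256
A = e^1.2256 ≈ 3.406 mi²

3.41 mi²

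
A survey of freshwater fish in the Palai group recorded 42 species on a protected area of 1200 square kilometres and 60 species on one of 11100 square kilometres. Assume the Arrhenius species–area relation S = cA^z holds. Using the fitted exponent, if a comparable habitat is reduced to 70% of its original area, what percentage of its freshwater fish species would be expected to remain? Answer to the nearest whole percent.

94%

z = ln(60/42) / ln(11100/1200) = 0.3567 / 2.2246 = 0.1603
S_new/S_old = (A_new/A_old)^z = 0.7^0.1603 = exp(0.1603 × -0.3567) = 0.9444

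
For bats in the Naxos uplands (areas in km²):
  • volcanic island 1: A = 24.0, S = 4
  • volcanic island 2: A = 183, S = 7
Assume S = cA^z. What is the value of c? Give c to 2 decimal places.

z = ln(S₂/S₁) / ln(A₂/A₁) = ln(7/4) / ln(183/24) = 0.5596 / 2.0314 = 0.2755
c = S₁ / A₁^z = 4 / 24^0.2755 = 4 / 2.4 = 1.667

1.67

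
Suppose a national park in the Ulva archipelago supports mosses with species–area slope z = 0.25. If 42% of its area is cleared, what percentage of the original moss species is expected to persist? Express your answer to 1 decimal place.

S_new/S_old = (A_new/A_old)^z = 0.58^0.25
= exp(0.25 × ln 0.58) = exp(0.25 × -0.5447) = exp(-0.1362) ≈ 0.8727

87.3%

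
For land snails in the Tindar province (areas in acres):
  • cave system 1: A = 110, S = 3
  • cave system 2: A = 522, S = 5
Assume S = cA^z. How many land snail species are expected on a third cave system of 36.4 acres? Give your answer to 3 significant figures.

2.09

z = ln(5/3) / ln(522/110) = 0.5108 / 1.5572 = 0.3280
c = 3 / 110^0.3280 = 3 / 4.674 = 0.6419
S₃ = 0.6419 × 36.4^0.3280 = 0.6419 × 3.252 ≈ 2.087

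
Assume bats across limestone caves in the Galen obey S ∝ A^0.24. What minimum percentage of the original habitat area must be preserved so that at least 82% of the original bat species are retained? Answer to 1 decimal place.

Need (A_new/A_old)^0.24 = 0.82, so A_new/A_old = 0.82^(1/0.24) = 0.82^4.167
ln(A_new/A_old) = ln 0.82 / 0.24 = -0.1985 / 0.24 = -0.8269
A_new/A_old = e^-0.8269 ≈ 0.4374

43.7%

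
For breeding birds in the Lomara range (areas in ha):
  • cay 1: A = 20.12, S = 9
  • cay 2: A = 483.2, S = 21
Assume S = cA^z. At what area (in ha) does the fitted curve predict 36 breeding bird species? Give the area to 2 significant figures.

3700 ha

z = ln(21/9) / ln(483.2/20.12) = 0.8473 / 3.1787 = 0.2666
c = 9 / 20.12^0.2666 = 9 / 2.226 = 4.043
A = (36/4.043)^(1/0.2666) ⇒ ln A = ln(8.903)/0.2666 = 8.2025
A = e^8.2025 ≈ 3650 ha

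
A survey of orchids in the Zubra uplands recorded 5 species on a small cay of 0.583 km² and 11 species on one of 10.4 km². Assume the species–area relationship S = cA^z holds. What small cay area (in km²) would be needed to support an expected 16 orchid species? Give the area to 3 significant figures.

z = ln(11/5) / ln(10.4/0.583) = 0.7885 / 2.8814 = 0.2736
c = 5 / 0.583^0.2736 = 5 / 0.8627 = 5.796
A = (16/5.796)^(1/0.2736) ⇒ ln A = ln(2.761)/0.2736 = 3.7111
A = e^3.7111 ≈ 40.9 km²

40.9 km²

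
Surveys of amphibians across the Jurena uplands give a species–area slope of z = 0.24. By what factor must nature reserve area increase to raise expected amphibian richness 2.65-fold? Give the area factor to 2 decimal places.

58.01

(A₂/A₁)^0.24 = 2.65, so A₂/A₁ = 2.65^(1/0.24) = 2.65^4.167
ln(A₂/A₁) = ln 2.65 / 0.24 = 0.9746 / 0.24 = 4.0607
A₂/A₁ = e^4.0607 ≈ 58.01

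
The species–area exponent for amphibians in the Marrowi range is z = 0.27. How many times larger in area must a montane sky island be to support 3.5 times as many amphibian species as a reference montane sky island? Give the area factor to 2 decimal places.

(A₂/A₁)^0.27 = 3.5, so A₂/A₁ = 3.5^(1/0.27) = 3.5^3.704
ln(A₂/A₁) = ln 3.5 / 0.27 = 1.2528 / 0.27 = 4.6399
A₂/A₁ = e^4.6399 ≈ 103.5

103.53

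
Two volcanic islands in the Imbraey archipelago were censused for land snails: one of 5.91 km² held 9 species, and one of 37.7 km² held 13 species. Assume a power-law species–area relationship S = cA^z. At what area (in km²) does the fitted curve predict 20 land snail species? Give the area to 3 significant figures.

330 km²

z = ln(13/9) / ln(37.7/5.91) = 0.3677 / 1.8530 = 0.1984
c = 9 / 5.91^0.1984 = 9 / 1.423 = 6.326
A = (20/6.326)^(1/0.1984) ⇒ ln A = ln(3.162)/0.1984 = 5.8004
A = e^5.8004 ≈ 330.4 km²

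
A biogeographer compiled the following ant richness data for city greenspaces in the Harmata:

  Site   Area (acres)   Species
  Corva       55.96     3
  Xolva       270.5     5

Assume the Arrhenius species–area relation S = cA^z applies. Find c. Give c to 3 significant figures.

z = ln(S₂/S₁) / ln(A₂/A₁) = ln(5/3) / ln(270.5/55.96) = 0.5108 / 1.5756 = 0.3242
c = S₁ / A₁^z = 3 / 55.96^0.3242 = 3 / 3.687 = 0.8137

0.814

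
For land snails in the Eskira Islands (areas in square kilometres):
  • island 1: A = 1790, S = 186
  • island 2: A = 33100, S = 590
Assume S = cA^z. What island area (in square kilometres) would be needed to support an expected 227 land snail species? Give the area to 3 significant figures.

z = ln(590/186) / ln(33100/1790) = 1.1544 / 2.9173 = 0.3957
c = 186 / 1790^0.3957 = 186 / 19.37 = 9.602
A = (227/9.602)^(1/0.3957) ⇒ ln A = ln(23.64)/0.3957 = 7.9934
A = e^7.9934 ≈ 2961 square kilometres

2960 square kilometres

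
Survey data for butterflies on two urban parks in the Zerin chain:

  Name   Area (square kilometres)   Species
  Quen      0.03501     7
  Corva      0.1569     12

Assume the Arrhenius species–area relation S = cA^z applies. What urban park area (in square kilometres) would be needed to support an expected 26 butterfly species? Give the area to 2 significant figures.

1.3 square kilometres

z = ln(12/7) / ln(0.1569/0.03501) = 0.5390 / 1.5000 = 0.3593
c = 7 / 0.03501^0.3593 = 7 / 0.2998 = 23.35
A = (26/23.35)^(1/0.3593) ⇒ ln A = ln(1.114)/0.3593 = 0.2996
A = e^0.2996 ≈ 1.349 square kilometres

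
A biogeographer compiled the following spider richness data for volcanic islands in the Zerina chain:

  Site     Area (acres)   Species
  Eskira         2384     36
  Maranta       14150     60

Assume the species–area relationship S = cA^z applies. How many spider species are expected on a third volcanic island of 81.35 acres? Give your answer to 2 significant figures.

z = ln(60/36) / ln(14150/2384) = 0.5108 / 1.7809 = 0.2868
c = 36 / 2384^0.2868 = 36 / 9.305 = 3.869
S₃ = 3.869 × 81.35^0.2868 = 3.869 × 3.531 ≈ 13.66

14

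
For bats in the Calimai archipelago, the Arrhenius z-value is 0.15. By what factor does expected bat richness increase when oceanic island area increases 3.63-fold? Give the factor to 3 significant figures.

1.21

S₂/S₁ = (A₂/A₁)^z = 3.63^0.15
ln(S₂/S₁) = 0.15 × ln 3.63 = 0.15 × 1.2892 = 0.1934
S₂/S₁ = e^0.1934 ≈ 1.213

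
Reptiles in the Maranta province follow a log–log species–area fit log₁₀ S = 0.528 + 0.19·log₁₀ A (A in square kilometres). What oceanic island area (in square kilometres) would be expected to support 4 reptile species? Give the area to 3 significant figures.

2.45 square kilometres

4 = 3.373 × A^0.19  ⇒  A^0.19 = 4/3.373 = 1.186
ln A = ln(1.186) / 0.19 = 0.1705 / 0.19 = 0.8975
A = e^0.8975 ≈ 2.454 square kilometres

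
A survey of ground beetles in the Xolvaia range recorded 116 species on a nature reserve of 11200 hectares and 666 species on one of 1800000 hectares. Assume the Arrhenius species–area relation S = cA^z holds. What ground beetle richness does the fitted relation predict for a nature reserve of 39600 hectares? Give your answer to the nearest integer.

z = ln(666/116) / ln(1800000/11200) = 1.7477 / 5.0796 = 0.3441
c = 116 / 11200^0.3441 = 116 / 24.73 = 4.691
S₃ = 4.691 × 39600^0.3441 = 4.691 × 38.18 ≈ 179.1

179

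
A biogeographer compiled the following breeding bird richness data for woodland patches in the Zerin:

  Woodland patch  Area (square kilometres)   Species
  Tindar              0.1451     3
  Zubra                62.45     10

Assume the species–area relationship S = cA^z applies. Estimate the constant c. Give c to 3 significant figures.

4.40

z = ln(S₂/S₁) / ln(A₂/A₁) = ln(10/3) / ln(62.45/0.1451) = 1.2040 / 6.0647 = 0.1985
c = S₁ / A₁^z = 3 / 0.1451^0.1985 = 3 / 0.6817 = 4.401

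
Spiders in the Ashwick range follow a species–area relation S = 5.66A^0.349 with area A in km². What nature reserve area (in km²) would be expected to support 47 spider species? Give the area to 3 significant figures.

47 = 5.66 × A^0.349  ⇒  A^0.349 = 47/5.66 = 8.304
ln A = ln(8.304) / 0.349 = 2.1167 / 0.349 = 6.0651
A = e^6.0651 ≈ 430.6 km²

431 km²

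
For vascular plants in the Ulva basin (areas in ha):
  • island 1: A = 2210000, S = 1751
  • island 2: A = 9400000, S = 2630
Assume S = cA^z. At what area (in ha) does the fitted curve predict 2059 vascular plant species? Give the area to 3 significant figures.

3930000 ha

z = ln(2630/1751) / ln(9400000/2210000) = 0.4068 / 1.4477 = 0.2810
c = 1751 / 2210000^0.2810 = 1751 / 60.63 = 28.88
A = (2059/28.88)^(1/0.2810) ⇒ ln A = ln(71.3)/0.2810 = 15.1852
A = e^15.1852 ≈ 3933936 ha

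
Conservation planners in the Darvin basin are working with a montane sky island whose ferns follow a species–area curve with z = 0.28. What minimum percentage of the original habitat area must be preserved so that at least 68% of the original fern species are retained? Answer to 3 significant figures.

Need (A_new/A_old)^0.28 = 0.68, so A_new/A_old = 0.68^(1/0.28) = 0.68^3.571
ln(A_new/A_old) = ln 0.68 / 0.28 = -0.3857 / 0.28 = -1.3774
A_new/A_old = e^-1.3774 ≈ 0.2522

25.2%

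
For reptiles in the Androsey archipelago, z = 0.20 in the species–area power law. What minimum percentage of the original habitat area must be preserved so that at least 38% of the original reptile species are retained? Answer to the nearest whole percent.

Need (A_new/A_old)^0.2 = 0.38, so A_new/A_old = 0.38^(1/0.2) = 0.38^5
ln(A_new/A_old) = ln 0.38 / 0.2 = -0.9676 / 0.2 = -4.8379
A_new/A_old = e^-4.8379 ≈ 0.007924

1%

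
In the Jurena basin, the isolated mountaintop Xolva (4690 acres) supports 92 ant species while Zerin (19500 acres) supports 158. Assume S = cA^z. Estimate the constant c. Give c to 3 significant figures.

3.72

z = ln(S₂/S₁) / ln(A₂/A₁) = ln(158/92) / ln(19500/4690) = 0.5408 / 1.4250 = 0.3795
c = S₁ / A₁^z = 92 / 4690^0.3795 = 92 / 24.73 = 3.72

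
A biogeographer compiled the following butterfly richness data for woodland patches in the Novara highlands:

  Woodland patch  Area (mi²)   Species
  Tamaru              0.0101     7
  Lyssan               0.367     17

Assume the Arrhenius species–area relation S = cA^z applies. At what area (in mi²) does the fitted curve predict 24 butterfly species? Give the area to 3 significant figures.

1.48 mi²

z = ln(17/7) / ln(0.367/0.0101) = 0.8873 / 3.5928 = 0.2470
c = 7 / 0.0101^0.2470 = 7 / 0.3215 = 21.78
A = (24/21.78)^(1/0.2470) ⇒ ln A = ln(1.102)/0.2470 = 0.3939
A = e^0.3939 ≈ 1.483 mi²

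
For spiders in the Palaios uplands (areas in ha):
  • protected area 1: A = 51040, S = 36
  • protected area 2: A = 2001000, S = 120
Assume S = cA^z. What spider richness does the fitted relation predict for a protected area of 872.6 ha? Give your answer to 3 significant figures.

z = ln(120/36) / ln(2001000/51040) = 1.2040 / 3.6688 = 0.3282
c = 36 / 51040^0.3282 = 36 / 35.07 = 1.026
S₃ = 1.026 × 872.6^0.3282 = 1.026 × 9.227 ≈ 9.471

9.47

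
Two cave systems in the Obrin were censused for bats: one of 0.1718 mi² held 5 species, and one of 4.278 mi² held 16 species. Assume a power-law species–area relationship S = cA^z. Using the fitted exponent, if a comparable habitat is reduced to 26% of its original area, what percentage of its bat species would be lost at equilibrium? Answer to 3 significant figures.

z = ln(16/5) / ln(4.278/0.1718) = 1.1632 / 3.2149 = 0.3618
S_new/S_old = (A_new/A_old)^z = 0.26^0.3618 = exp(0.3618 × -1.3471) = 0.6142
Fraction lost = 1 − 0.6142 = 0.3858

38.6%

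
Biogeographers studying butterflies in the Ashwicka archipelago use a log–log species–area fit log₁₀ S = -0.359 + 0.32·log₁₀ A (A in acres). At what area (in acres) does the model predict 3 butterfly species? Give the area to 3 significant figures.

3 = 0.4375 × A^0.32  ⇒  A^0.32 = 3/0.4375 = 6.857
ln A = ln(6.857) / 0.32 = 1.9252 / 0.32 = 6.0164
A = e^6.0164 ≈ 410.1 acres

410 acres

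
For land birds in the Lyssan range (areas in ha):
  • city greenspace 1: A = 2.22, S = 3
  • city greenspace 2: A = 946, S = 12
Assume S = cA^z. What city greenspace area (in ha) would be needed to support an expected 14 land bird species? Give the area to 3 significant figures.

z = ln(12/3) / ln(946/2.22) = 1.3863 / 6.0547 = 0.2290
c = 3 / 2.22^0.2290 = 3 / 1.2 = 2.499
A = (14/2.499)^(1/0.2290) ⇒ ln A = ln(5.602)/0.2290 = 7.5255
A = e^7.5255 ≈ 1855 ha

1850 ha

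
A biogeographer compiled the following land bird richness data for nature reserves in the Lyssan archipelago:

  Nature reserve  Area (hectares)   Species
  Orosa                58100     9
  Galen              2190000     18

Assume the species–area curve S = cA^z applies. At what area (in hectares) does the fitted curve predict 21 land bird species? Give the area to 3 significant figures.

4910000 hectares

z = ln(18/9) / ln(2190000/58100) = 0.6931 / 3.6295 = 0.1910
c = 9 / 58100^0.1910 = 9 / 8.125 = 1.108
A = (21/1.108)^(1/0.1910) ⇒ ln A = ln(18.96)/0.1910 = 15.4066
A = e^15.4066 ≈ 4909013 hectares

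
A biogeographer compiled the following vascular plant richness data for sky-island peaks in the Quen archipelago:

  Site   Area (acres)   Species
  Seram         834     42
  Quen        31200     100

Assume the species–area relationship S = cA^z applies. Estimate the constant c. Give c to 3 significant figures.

8.39

z = ln(S₂/S₁) / ln(A₂/A₁) = ln(100/42) / ln(31200/834) = 0.8675 / 3.6219 = 0.2395
c = S₁ / A₁^z = 42 / 834^0.2395 = 42 / 5.008 = 8.387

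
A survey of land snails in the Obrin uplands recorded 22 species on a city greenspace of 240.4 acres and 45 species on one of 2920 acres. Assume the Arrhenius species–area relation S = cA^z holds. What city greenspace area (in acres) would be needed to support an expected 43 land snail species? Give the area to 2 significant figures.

2500 acres

z = ln(45/22) / ln(2920/240.4) = 0.7156 / 2.4970 = 0.2866
c = 22 / 240.4^0.2866 = 22 / 4.812 = 4.572
A = (43/4.572)^(1/0.2866) ⇒ ln A = ln(9.406)/0.2866 = 7.8207
A = e^7.8207 ≈ 2492 acres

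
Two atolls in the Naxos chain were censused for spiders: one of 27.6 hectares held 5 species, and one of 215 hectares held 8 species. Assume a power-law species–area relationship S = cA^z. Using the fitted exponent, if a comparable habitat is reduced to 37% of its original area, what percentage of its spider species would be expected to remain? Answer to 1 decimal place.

z = ln(8/5) / ln(215/27.6) = 0.4700 / 2.0528 = 0.2290
S_new/S_old = (A_new/A_old)^z = 0.37^0.2290 = exp(0.2290 × -0.9943) = 0.7964

79.6%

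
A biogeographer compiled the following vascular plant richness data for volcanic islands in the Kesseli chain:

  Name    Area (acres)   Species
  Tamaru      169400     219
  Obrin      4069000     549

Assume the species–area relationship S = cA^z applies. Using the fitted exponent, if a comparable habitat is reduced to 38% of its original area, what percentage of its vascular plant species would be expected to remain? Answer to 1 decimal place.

z = ln(549/219) / ln(4069000/169400) = 0.9190 / 3.1789 = 0.2891
S_new/S_old = (A_new/A_old)^z = 0.38^0.2891 = exp(0.2891 × -0.9676) = 0.756

75.6%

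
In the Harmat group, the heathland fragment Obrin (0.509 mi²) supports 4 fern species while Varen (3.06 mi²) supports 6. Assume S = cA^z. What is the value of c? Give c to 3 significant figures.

z = ln(S₂/S₁) / ln(A₂/A₁) = ln(6/4) / ln(3.06/0.509) = 0.4055 / 1.7937 = 0.2260
c = S₁ / A₁^z = 4 / 0.509^0.2260 = 4 / 0.8584 = 4.66

4.66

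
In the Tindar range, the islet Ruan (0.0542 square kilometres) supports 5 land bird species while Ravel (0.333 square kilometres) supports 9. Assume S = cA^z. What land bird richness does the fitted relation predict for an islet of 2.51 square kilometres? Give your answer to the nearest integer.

z = ln(9/5) / ln(0.333/0.0542) = 0.5878 / 1.8155 = 0.3238
c = 5 / 0.0542^0.3238 = 5 / 0.3891 = 12.85
S₃ = 12.85 × 2.51^0.3238 = 12.85 × 1.347 ≈ 17.31

17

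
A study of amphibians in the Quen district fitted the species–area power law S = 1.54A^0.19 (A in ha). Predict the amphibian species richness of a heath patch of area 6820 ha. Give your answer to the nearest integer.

S = 1.54 × 6820^0.19
ln S = ln 1.54 + 0.19 × ln 6820 = 0.4318 + 0.19 × 8.8276 = 2.1090
S = e^2.1090 ≈ 8.24

8 species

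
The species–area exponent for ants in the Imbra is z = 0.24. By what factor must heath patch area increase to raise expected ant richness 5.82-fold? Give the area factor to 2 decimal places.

1538.79

(A₂/A₁)^0.24 = 5.82, so A₂/A₁ = 5.82^(1/0.24) = 5.82^4.167
ln(A₂/A₁) = ln 5.82 / 0.24 = 1.7613 / 0.24 = 7.3388
A₂/A₁ = e^7.3388 ≈ 1539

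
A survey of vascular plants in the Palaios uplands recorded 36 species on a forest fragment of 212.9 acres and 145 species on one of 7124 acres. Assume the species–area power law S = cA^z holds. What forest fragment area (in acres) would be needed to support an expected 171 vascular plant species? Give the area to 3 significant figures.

z = ln(145/36) / ln(7124/212.9) = 1.3932 / 3.5104 = 0.3969
c = 36 / 212.9^0.3969 = 36 / 8.395 = 4.288
A = (171/4.288)^(1/0.3969) ⇒ ln A = ln(39.88)/0.3969 = 9.2868
A = e^9.2868 ≈ 10794 acres

10800 acres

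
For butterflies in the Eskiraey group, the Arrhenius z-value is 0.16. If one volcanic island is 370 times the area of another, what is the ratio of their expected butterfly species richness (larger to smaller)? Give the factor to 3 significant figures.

S₂/S₁ = (A₂/A₁)^z = 370^0.16
ln(S₂/S₁) = 0.16 × ln 370 = 0.16 × 5.9135 = 0.9462
S₂/S₁ = e^0.9462 ≈ 2.576

2.58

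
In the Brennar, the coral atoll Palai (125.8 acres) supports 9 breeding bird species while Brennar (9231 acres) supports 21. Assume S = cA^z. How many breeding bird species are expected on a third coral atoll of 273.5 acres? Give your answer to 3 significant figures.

10.5

z = ln(21/9) / ln(9231/125.8) = 0.8473 / 4.2956 = 0.1972
c = 9 / 125.8^0.1972 = 9 / 2.595 = 3.468
S₃ = 3.468 × 273.5^0.1972 = 3.468 × 3.025 ≈ 10.49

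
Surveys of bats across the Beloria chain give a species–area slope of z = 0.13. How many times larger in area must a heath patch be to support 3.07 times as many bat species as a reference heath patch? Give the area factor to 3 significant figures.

5590

(A₂/A₁)^0.13 = 3.07, so A₂/A₁ = 3.07^(1/0.13) = 3.07^7.692
ln(A₂/A₁) = ln 3.07 / 0.13 = 1.1217 / 0.13 = 8.6283
A₂/A₁ = e^8.6283 ≈ 5588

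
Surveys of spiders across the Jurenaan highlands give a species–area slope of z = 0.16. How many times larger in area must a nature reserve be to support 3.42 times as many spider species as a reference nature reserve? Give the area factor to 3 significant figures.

2180

(A₂/A₁)^0.16 = 3.42, so A₂/A₁ = 3.42^(1/0.16) = 3.42^6.25
ln(A₂/A₁) = ln 3.42 / 0.16 = 1.2296 / 0.16 = 7.6853
A₂/A₁ = e^7.6853 ≈ 2176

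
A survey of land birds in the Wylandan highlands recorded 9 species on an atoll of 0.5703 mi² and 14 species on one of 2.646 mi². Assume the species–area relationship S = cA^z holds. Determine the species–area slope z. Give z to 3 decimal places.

Taking logs: ln S = ln c + z ln A, so z = (ln S₂ − ln S₁)/(ln A₂ − ln A₁).
z = ln(14/9) / ln(2.646/0.5703) = ln(1.556) / ln(4.64) = 0.4418 / 1.5346 = 0.2879

0.288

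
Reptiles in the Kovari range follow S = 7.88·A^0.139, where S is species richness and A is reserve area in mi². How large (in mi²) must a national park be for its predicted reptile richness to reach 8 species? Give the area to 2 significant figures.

1.1 mi²

8 = 7.88 × A^0.139  ⇒  A^0.139 = 8/7.88 = 1.015
ln A = ln(1.015) / 0.139 = 0.0151 / 0.139 = 0.1087
A = e^0.1087 ≈ 1.115 mi²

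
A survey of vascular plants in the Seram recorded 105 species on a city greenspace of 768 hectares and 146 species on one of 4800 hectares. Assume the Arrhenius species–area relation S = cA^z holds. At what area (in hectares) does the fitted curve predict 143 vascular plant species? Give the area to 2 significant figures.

4300 hectares

z = ln(146/105) / ln(4800/768) = 0.3296 / 1.8326 = 0.1799
c = 105 / 768^0.1799 = 105 / 3.304 = 31.78
A = (143/31.78)^(1/0.1799) ⇒ ln A = ln(4.5)/0.1799 = 8.3610
A = e^8.3610 ≈ 4277 hectares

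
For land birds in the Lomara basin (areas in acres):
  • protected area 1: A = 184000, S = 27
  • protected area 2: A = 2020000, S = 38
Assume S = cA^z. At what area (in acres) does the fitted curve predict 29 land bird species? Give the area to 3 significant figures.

304000 acres

z = ln(38/27) / ln(2020000/184000) = 0.3417 / 2.3959 = 0.1426
c = 27 / 184000^0.1426 = 27 / 5.636 = 4.791
A = (29/4.791)^(1/0.1426) ⇒ ln A = ln(6.053)/0.1426 = 12.6237
A = e^12.6237 ≈ 303662 acres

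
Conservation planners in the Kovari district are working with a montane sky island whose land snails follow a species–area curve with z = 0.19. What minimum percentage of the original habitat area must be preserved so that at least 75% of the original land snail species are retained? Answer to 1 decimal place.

Need (A_new/A_old)^0.19 = 0.75, so A_new/A_old = 0.75^(1/0.19) = 0.75^5.263
ln(A_new/A_old) = ln 0.75 / 0.19 = -0.2877 / 0.19 = -1.5141
A_new/A_old = e^-1.5141 ≈ 0.22

22.0%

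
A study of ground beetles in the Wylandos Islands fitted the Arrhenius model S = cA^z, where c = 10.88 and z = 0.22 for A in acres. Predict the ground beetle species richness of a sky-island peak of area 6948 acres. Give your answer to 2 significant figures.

S = 10.88 × 6948^0.22
ln S = ln 10.88 + 0.22 × ln 6948 = 2.3869 + 0.22 × 8.8462 = 4.3331
S = e^4.3331 ≈ 76.18

76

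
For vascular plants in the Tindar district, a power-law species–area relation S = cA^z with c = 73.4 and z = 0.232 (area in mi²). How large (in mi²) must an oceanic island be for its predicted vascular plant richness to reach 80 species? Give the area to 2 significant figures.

80 = 73.4 × A^0.232  ⇒  A^0.232 = 80/73.4 = 1.09
ln A = ln(1.09) / 0.232 = 0.0861 / 0.232 = 0.3711
A = e^0.3711 ≈ 1.449 mi²

1.4 mi²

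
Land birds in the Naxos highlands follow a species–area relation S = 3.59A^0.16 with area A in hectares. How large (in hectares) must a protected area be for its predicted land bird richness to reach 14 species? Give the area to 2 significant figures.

14 = 3.59 × A^0.16  ⇒  A^0.16 = 14/3.59 = 3.9
ln A = ln(3.9) / 0.16 = 1.3609 / 0.16 = 8.5057
A = e^8.5057 ≈ 4943 hectares

4900 hectares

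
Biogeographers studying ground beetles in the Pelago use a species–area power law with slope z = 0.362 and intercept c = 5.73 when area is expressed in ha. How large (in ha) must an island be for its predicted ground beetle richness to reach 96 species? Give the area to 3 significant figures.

2410 ha

96 = 5.73 × A^0.362  ⇒  A^0.362 = 96/5.73 = 16.75
ln A = ln(16.75) / 0.362 = 2.8186 / 0.362 = 7.7863
A = e^7.7863 ≈ 2407 ha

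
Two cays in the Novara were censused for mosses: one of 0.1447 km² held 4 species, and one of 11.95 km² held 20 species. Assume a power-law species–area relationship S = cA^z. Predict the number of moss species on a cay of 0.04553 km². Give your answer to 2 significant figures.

2.6

z = ln(20/4) / ln(11.95/0.1447) = 1.6094 / 4.4138 = 0.3646
c = 4 / 0.1447^0.3646 = 4 / 0.4942 = 8.094
S₃ = 8.094 × 0.04553^0.3646 = 8.094 × 0.3242 ≈ 2.624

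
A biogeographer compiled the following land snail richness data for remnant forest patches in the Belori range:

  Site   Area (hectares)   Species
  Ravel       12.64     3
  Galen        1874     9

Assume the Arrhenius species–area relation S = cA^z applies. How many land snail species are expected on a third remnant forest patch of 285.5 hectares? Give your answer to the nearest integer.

z = ln(9/3) / ln(1874/12.64) = 1.0986 / 4.9990 = 0.2198
c = 3 / 12.64^0.2198 = 3 / 1.746 = 1.718
S₃ = 1.718 × 285.5^0.2198 = 1.718 × 3.465 ≈ 5.952

6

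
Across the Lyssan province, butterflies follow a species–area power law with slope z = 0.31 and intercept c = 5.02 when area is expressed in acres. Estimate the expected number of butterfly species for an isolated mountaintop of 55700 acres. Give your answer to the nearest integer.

149 species

S = 5.02 × 55700^0.31 = 5.02 × 29.59 ≈ 148.6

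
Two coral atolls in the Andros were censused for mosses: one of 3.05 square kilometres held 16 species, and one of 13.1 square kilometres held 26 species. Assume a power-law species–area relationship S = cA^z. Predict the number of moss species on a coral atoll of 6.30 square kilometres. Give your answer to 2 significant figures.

z = ln(26/16) / ln(13.1/3.05) = 0.4855 / 1.4575 = 0.3331
c = 16 / 3.05^0.3331 = 16 / 1.45 = 11.04
S₃ = 11.04 × 6.3^0.3331 = 11.04 × 1.846 ≈ 20.37

20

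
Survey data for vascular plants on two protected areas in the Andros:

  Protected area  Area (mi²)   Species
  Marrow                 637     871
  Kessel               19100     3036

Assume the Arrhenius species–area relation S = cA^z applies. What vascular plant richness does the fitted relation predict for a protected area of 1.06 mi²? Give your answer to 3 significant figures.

z = ln(3036/871) / ln(19100/637) = 1.2487 / 3.4007 = 0.3672
c = 871 / 637^0.3672 = 871 / 10.71 = 81.36
S₃ = 81.36 × 1.06^0.3672 = 81.36 × 1.022 ≈ 83.12

83.1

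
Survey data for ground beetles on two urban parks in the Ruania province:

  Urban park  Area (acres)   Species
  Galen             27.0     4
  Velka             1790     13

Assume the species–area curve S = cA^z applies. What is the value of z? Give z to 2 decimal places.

0.28

Taking logs: ln S = ln c + z ln A, so z = (ln S₂ − ln S₁)/(ln A₂ − ln A₁).
z = ln(13/4) / ln(1790/27) = ln(3.25) / ln(66.3) = 1.1787 / 4.1941 = 0.2810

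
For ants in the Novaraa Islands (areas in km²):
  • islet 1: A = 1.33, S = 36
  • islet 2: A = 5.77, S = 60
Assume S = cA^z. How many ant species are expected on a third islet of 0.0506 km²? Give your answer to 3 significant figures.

z = ln(60/36) / ln(5.77/1.33) = 0.5108 / 1.4675 = 0.3481
c = 36 / 1.33^0.3481 = 36 / 1.104 = 32.6
S₃ = 32.6 × 0.0506^0.3481 = 32.6 × 0.3539 ≈ 11.54

11.5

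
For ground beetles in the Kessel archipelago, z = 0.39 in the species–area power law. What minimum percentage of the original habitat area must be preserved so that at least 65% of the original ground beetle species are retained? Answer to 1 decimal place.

Need (A_new/A_old)^0.39 = 0.65, so A_new/A_old = 0.65^(1/0.39) = 0.65^2.564
ln(A_new/A_old) = ln 0.65 / 0.39 = -0.4308 / 0.39 = -1.1046
A_new/A_old = e^-1.1046 ≈ 0.3314

33.1%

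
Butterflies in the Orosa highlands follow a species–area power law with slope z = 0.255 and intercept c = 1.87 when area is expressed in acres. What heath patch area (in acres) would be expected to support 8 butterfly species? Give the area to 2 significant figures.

300 acres

8 = 1.87 × A^0.255  ⇒  A^0.255 = 8/1.87 = 4.278
ln A = ln(4.278) / 0.255 = 1.4535 / 0.255 = 5.7000
A = e^5.7000 ≈ 298.9 acres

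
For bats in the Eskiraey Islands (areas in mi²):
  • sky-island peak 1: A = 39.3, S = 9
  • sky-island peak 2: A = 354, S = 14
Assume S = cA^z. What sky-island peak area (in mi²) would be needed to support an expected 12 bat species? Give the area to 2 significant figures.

160 mi²

z = ln(14/9) / ln(354/39.3) = 0.4418 / 2.1981 = 0.2010
c = 9 / 39.3^0.2010 = 9 / 2.092 = 4.303
A = (12/4.303)^(1/0.2010) ⇒ ln A = ln(2.789)/0.2010 = 5.1024
A = e^5.1024 ≈ 164.4 mi²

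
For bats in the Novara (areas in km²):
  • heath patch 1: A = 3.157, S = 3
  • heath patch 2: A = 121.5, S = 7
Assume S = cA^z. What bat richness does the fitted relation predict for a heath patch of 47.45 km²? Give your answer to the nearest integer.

6

z = ln(7/3) / ln(121.5/3.157) = 0.8473 / 3.6503 = 0.2321
c = 3 / 3.157^0.2321 = 3 / 1.306 = 2.297
S₃ = 2.297 × 47.45^0.2321 = 2.297 × 2.45 ≈ 5.627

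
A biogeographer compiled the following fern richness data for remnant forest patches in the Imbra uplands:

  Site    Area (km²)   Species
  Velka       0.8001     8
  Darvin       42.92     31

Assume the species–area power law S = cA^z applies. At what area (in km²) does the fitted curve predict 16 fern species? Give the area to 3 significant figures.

6.14 km²

z = ln(31/8) / ln(42.92/0.8001) = 1.3545 / 3.9824 = 0.3401
c = 8 / 0.8001^0.3401 = 8 / 0.9269 = 8.63
A = (16/8.63)^(1/0.3401) ⇒ ln A = ln(1.854)/0.3401 = 1.8148
A = e^1.8148 ≈ 6.14 km²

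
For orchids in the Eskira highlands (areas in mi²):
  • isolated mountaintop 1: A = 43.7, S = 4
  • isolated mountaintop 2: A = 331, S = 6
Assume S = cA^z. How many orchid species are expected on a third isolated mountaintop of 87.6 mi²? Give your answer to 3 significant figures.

4.60

z = ln(6/4) / ln(331/43.7) = 0.4055 / 2.0248 = 0.2003
c = 4 / 43.7^0.2003 = 4 / 2.131 = 1.877
S₃ = 1.877 × 87.6^0.2003 = 1.877 × 2.449 ≈ 4.598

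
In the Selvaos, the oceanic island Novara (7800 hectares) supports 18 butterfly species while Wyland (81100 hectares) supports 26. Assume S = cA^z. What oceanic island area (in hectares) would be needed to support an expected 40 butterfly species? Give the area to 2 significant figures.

1300000 hectares

z = ln(26/18) / ln(81100/7800) = 0.3677 / 2.3416 = 0.1570
c = 18 / 7800^0.1570 = 18 / 4.085 = 4.406
A = (40/4.406)^(1/0.1570) ⇒ ln A = ln(9.078)/0.1570 = 14.0465
A = e^14.0465 ≈ 1259887 hectares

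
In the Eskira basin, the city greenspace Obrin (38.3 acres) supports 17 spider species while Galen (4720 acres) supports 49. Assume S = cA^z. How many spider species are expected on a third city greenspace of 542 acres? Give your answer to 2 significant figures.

z = ln(49/17) / ln(4720/38.3) = 1.0586 / 4.8141 = 0.2199
c = 17 / 38.3^0.2199 = 17 / 2.229 = 7.626
S₃ = 7.626 × 542^0.2199 = 7.626 × 3.992 ≈ 30.44

30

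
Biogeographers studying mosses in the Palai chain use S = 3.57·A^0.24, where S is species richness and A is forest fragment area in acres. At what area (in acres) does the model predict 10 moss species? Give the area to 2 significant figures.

10 = 3.57 × A^0.24  ⇒  A^0.24 = 10/3.57 = 2.801
ln A = ln(2.801) / 0.24 = 1.0300 / 0.24 = 4.2917
A = e^4.2917 ≈ 73.09 acres

73 acres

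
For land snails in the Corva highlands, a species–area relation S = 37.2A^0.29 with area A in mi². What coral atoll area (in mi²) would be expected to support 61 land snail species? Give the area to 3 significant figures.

61 = 37.2 × A^0.29  ⇒  A^0.29 = 61/37.2 = 1.64
ln A = ln(1.64) / 0.29 = 0.4946 / 0.29 = 1.7054
A = e^1.7054 ≈ 5.504 mi²

5.50 mi²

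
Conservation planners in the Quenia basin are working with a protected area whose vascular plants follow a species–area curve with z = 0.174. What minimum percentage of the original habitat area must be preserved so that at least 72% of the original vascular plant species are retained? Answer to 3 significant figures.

Need (A_new/A_old)^0.174 = 0.72, so A_new/A_old = 0.72^(1/0.174) = 0.72^5.747
ln(A_new/A_old) = ln 0.72 / 0.174 = -0.3285 / 0.174 = -1.8880
A_new/A_old = e^-1.8880 ≈ 0.1514

15.1%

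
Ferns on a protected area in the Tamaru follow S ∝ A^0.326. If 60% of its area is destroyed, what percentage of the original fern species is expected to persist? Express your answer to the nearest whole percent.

74%

S_new/S_old = (A_new/A_old)^z = 0.4^0.326
= exp(0.326 × ln 0.4) = exp(0.326 × -0.9163) = exp(-0.2987) ≈ 0.7418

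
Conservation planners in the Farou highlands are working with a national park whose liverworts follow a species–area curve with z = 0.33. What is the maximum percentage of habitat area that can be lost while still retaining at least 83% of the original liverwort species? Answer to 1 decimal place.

43.1%

Need (A_new/A_old)^0.33 = 0.83, so A_new/A_old = 0.83^(1/0.33) = 0.83^3.03
ln(A_new/A_old) = ln 0.83 / 0.33 = -0.1863 / 0.33 = -0.5646
A_new/A_old = e^-0.5646 ≈ 0.5686
Fraction that can be lost = 1 − 0.5686 = 0.4314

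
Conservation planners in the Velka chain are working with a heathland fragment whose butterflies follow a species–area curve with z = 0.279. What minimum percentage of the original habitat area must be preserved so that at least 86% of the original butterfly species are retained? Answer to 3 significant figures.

58.2%

Need (A_new/A_old)^0.279 = 0.86, so A_new/A_old = 0.86^(1/0.279) = 0.86^3.584
ln(A_new/A_old) = ln 0.86 / 0.279 = -0.1508 / 0.279 = -0.5406
A_new/A_old = e^-0.5406 ≈ 0.5824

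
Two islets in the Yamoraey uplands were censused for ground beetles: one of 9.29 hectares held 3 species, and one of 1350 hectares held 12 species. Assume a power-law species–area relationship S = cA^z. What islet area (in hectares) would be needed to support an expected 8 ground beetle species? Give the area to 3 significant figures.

315 hectares

z = ln(12/3) / ln(1350/9.29) = 1.3863 / 4.9789 = 0.2784
c = 3 / 9.29^0.2784 = 3 / 1.86 = 1.613
A = (8/1.613)^(1/0.2784) ⇒ ln A = ln(4.96)/0.2784 = 5.7516
A = e^5.7516 ≈ 314.7 hectares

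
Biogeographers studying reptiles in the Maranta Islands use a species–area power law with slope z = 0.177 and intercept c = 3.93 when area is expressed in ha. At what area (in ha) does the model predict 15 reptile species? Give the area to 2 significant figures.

15 = 3.93 × A^0.177  ⇒  A^0.177 = 15/3.93 = 3.817
ln A = ln(3.817) / 0.177 = 1.3394 / 0.177 = 7.5673
A = e^7.5673 ≈ 1934 ha

1900 ha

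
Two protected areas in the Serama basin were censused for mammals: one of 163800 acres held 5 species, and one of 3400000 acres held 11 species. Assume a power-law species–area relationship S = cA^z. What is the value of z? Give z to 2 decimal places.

0.26

Taking logs: ln S = ln c + z ln A, so z = (ln S₂ − ln S₁)/(ln A₂ − ln A₁).
z = ln(11/5) / ln(3400000/163800) = ln(2.2) / ln(20.76) = 0.7885 / 3.0329 = 0.2600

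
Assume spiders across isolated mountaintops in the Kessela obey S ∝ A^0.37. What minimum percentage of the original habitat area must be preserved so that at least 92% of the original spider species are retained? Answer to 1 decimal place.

Need (A_new/A_old)^0.37 = 0.92, so A_new/A_old = 0.92^(1/0.37) = 0.92^2.703
ln(A_new/A_old) = ln 0.92 / 0.37 = -0.0834 / 0.37 = -0.2254
A_new/A_old = e^-0.2254 ≈ 0.7982

79.8%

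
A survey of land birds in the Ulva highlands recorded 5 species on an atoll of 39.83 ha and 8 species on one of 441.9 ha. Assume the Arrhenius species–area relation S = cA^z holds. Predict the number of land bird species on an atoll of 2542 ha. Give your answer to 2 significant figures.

11

z = ln(8/5) / ln(441.9/39.83) = 0.4700 / 2.4065 = 0.1953
c = 5 / 39.83^0.1953 = 5 / 2.054 = 2.435
S₃ = 2.435 × 2542^0.1953 = 2.435 × 4.624 ≈ 11.26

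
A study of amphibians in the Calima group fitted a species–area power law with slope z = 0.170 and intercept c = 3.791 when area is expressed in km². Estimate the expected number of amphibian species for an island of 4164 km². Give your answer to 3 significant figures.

S = 3.791 × 4164^0.17 = 3.791 × 4.124 ≈ 15.63

15.6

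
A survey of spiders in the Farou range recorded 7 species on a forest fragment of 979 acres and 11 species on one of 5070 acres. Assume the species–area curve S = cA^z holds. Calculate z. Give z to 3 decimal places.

0.275

Taking logs: ln S = ln c + z ln A, so z = (ln S₂ − ln S₁)/(ln A₂ − ln A₁).
z = ln(11/7) / ln(5070/979) = ln(1.571) / ln(5.179) = 0.4520 / 1.6446 = 0.2748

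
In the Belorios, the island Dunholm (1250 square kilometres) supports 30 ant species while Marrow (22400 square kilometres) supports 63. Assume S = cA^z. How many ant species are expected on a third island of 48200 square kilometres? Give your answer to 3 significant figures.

76.7

z = ln(63/30) / ln(22400/1250) = 0.7419 / 2.8859 = 0.2571
c = 30 / 1250^0.2571 = 30 / 6.254 = 4.797
S₃ = 4.797 × 48200^0.2571 = 4.797 × 15.99 ≈ 76.72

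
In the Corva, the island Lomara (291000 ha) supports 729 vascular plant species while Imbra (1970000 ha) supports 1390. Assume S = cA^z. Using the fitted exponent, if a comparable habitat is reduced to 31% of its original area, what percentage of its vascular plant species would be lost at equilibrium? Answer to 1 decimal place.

z = ln(1390/729) / ln(1970000/291000) = 0.6454 / 1.9125 = 0.3375
S_new/S_old = (A_new/A_old)^z = 0.31^0.3375 = exp(0.3375 × -1.1712) = 0.6735
Fraction lost = 1 − 0.6735 = 0.3265

32.6%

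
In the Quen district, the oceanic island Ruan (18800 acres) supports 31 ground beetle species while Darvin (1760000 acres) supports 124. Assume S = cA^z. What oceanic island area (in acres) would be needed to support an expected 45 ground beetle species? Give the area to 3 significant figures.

63700 acres

z = ln(124/31) / ln(1760000/18800) = 1.3863 / 4.5392 = 0.3054
c = 31 / 18800^0.3054 = 31 / 20.2 = 1.535
A = (45/1.535)^(1/0.3054) ⇒ ln A = ln(29.32)/0.3054 = 11.0619
A = e^11.0619 ≈ 63696 acres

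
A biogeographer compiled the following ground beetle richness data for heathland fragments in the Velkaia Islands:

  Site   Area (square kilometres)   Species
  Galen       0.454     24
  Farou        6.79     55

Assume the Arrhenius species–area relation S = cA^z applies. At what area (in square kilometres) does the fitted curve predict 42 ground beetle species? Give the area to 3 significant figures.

z = ln(55/24) / ln(6.79/0.454) = 0.8293 / 2.7051 = 0.3066
c = 24 / 0.454^0.3066 = 24 / 0.785 = 30.57
A = (42/30.57)^(1/0.3066) ⇒ ln A = ln(1.374)/0.3066 = 1.0358
A = e^1.0358 ≈ 2.817 square kilometres

2.82 square kilometres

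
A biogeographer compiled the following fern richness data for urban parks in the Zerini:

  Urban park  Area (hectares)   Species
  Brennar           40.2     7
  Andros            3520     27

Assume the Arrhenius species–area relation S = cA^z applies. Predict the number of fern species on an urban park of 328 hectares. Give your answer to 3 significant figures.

13.2

z = ln(27/7) / ln(3520/40.2) = 1.3499 / 4.4723 = 0.3018
c = 7 / 40.2^0.3018 = 7 / 3.049 = 2.296
S₃ = 2.296 × 328^0.3018 = 2.296 × 5.746 ≈ 13.19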